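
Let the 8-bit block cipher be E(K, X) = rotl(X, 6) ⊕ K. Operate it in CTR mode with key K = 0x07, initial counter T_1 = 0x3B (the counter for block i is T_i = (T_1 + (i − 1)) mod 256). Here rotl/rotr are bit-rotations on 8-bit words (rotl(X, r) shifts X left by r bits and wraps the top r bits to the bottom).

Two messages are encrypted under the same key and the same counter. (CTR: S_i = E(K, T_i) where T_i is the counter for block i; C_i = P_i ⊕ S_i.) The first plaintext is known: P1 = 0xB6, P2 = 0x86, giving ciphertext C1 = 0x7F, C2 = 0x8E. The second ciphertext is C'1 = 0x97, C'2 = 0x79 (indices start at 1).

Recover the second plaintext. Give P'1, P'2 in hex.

In CTR with a reused counter, both messages share the same keystream S_i, so C_i ⊕ C'_i = P_i ⊕ P'_i and thus P'_i = P_i ⊕ C_i ⊕ C'_i.
P'1: 0xB6 ⊕ 0x7F ⊕ 0x97 = 0x5E.
P'2: 0x86 ⊕ 0x8E ⊕ 0x79 = 0x71.

P'1 = 0x5E, P'2 = 0x71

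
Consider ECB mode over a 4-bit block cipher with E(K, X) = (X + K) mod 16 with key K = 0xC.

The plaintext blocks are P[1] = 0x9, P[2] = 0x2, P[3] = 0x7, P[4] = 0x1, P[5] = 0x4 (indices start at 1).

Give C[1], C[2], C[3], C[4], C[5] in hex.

ECB encryption: C_i = E(K, P_i).
C[1]: E(K, 0x9) = 0x5.
C[2]: E(K, 0x2) = 0xE.
C[3]: E(K, 0x7) = 0x3.
C[4]: E(K, 0x1) = 0xD.
C[5]: E(K, 0x4) = 0x0.

C[1] = 0x5, C[2] = 0xE, C[3] = 0x3, C[4] = 0xD, C[5] = 0x0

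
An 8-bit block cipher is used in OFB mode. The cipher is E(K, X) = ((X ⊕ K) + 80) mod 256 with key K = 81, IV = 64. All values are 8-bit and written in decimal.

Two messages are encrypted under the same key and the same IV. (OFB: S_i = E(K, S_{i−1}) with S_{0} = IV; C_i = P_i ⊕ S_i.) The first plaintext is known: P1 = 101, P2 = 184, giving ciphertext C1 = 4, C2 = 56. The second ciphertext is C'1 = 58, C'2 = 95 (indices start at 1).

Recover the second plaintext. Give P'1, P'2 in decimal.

P'1 = 91, P'2 = 223

In OFB with a reused IV, both messages share the same keystream S_i, so C_i ⊕ C'_i = P_i ⊕ P'_i and thus P'_i = P_i ⊕ C_i ⊕ C'_i.
P'1: 101 ⊕ 4 ⊕ 58 = 91.
P'2: 184 ⊕ 56 ⊕ 95 = 223.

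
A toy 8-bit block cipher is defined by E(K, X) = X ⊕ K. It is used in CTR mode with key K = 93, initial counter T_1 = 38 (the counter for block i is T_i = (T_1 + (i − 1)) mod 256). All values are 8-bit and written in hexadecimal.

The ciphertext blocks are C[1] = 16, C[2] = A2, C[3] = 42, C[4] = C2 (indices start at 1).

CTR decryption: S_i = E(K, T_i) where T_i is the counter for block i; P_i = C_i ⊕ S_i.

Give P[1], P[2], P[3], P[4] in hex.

P[1] = BD, P[2] = 08, P[3] = EB, P[4] = 6A

P[1]: T = 38, S = E(K, T) = AB; 16 ⊕ AB = BD.
P[2]: T = 39, S = E(K, T) = AA; A2 ⊕ AA = 08.
P[3]: T = 3A, S = E(K, T) = A9; 42 ⊕ A9 = EB.
P[4]: T = 3B, S = E(K, T) = A8; C2 ⊕ A8 = 6A.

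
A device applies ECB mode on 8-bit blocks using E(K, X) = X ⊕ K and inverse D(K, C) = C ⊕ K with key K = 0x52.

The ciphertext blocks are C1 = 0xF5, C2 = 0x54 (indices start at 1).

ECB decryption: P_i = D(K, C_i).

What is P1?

P1 = 0xA7

P1: D(K, 0xF5) = 0xA7.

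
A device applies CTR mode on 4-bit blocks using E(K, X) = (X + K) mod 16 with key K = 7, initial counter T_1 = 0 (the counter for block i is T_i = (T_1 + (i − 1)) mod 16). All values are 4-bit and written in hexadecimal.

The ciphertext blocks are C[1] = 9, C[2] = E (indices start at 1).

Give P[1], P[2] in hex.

CTR decryption: S_i = E(K, T_i) where T_i is the counter for block i; P_i = C_i ⊕ S_i.
P[1]: T = 0, S = E(K, T) = 7; 9 ⊕ 7 = E.
P[2]: T = 1, S = E(K, T) = 8; E ⊕ 8 = 6.

P[1] = E, P[2] = 6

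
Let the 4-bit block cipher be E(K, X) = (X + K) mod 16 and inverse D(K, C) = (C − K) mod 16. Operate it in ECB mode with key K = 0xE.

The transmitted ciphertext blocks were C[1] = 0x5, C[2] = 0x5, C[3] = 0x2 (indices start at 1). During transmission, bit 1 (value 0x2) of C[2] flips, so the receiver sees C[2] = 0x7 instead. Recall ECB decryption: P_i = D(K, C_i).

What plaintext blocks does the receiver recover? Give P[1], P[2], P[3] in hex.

Only C[2] changed, to 0x7. In ECB, a change in C_i affects only P_i. Decrypting the received ciphertext:
P[1]: D(K, 0x5) = 0x7.
P[2]: D(K, 0x7) = 0x9.
P[3]: D(K, 0x2) = 0x4.
Blocks that differ from the original plaintext: P[2].

P[1] = 0x7, P[2] = 0x9, P[3] = 0x4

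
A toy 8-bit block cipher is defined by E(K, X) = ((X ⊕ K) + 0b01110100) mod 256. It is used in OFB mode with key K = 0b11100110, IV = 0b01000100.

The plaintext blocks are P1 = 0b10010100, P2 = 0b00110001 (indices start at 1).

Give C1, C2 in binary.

C1 = 0b10000010, C2 = 0b01010101

OFB encryption: S_i = E(K, S_{i−1}) with S_{0} = IV; C_i = P_i ⊕ S_i.
C1: S = E(K, 0b01000100) = 0b00010110; 0b10010100 ⊕ 0b00010110 = 0b10000010.
C2: S = E(K, 0b00010110) = 0b01100100; 0b00110001 ⊕ 0b01100100 = 0b01010101.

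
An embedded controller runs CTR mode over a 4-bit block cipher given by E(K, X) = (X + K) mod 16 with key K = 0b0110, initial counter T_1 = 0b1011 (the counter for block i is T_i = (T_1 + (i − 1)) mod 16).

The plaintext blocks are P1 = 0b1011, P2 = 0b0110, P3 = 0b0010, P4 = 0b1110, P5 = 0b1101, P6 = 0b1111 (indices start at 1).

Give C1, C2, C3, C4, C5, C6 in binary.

C1 = 0b1010, C2 = 0b0100, C3 = 0b0001, C4 = 0b1010, C5 = 0b1000, C6 = 0b1001

CTR encryption: S_i = E(K, T_i) where T_i is the counter for block i; C_i = P_i ⊕ S_i.
C1: T = 0b1011, S = E(K, T) = 0b0001; 0b1011 ⊕ 0b0001 = 0b1010.
C2: T = 0b1100, S = E(K, T) = 0b0010; 0b0110 ⊕ 0b0010 = 0b0100.
C3: T = 0b1101, S = E(K, T) = 0b0011; 0b0010 ⊕ 0b0011 = 0b0001.
C4: T = 0b1110, S = E(K, T) = 0b0100; 0b1110 ⊕ 0b0100 = 0b1010.
C5: T = 0b1111, S = E(K, T) = 0b0101; 0b1101 ⊕ 0b0101 = 0b1000.
C6: T = 0b0000, S = E(K, T) = 0b0110; 0b1111 ⊕ 0b0110 = 0b1001.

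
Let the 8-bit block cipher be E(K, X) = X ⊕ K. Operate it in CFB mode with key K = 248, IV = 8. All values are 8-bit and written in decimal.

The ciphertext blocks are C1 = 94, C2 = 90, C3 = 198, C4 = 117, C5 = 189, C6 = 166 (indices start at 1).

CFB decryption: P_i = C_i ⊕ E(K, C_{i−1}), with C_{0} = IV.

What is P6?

P6 = 227

P6: E(K, 189) = 69; 166 ⊕ 69 = 227.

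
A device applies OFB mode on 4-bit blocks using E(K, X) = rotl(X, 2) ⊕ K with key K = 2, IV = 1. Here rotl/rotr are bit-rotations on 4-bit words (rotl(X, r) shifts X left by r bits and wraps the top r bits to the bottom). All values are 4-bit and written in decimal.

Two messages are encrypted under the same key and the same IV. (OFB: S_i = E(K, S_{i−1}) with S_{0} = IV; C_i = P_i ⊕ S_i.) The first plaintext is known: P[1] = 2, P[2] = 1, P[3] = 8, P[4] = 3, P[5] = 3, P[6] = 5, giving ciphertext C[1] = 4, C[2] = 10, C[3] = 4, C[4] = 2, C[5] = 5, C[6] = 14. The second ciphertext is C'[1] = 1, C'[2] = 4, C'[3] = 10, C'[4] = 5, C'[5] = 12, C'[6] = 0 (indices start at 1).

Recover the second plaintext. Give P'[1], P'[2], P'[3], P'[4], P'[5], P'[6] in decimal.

P'[1] = 7, P'[2] = 15, P'[3] = 6, P'[4] = 4, P'[5] = 10, P'[6] = 11

In OFB with a reused IV, both messages share the same keystream S_i, so C_i ⊕ C'_i = P_i ⊕ P'_i and thus P'_i = P_i ⊕ C_i ⊕ C'_i.
P'[1]: 2 ⊕ 4 ⊕ 1 = 7.
P'[2]: 1 ⊕ 10 ⊕ 4 = 15.
P'[3]: 8 ⊕ 4 ⊕ 10 = 6.
P'[4]: 3 ⊕ 2 ⊕ 5 = 4.
P'[5]: 3 ⊕ 5 ⊕ 12 = 10.
P'[6]: 5 ⊕ 14 ⊕ 0 = 11.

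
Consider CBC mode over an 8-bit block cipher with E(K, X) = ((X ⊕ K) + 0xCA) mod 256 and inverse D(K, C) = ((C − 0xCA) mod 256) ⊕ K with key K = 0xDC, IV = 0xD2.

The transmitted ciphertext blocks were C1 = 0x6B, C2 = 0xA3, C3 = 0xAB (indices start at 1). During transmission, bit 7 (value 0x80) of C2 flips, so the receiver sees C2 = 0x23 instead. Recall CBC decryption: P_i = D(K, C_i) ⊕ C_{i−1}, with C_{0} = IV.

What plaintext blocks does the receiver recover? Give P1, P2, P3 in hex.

P1 = 0xAF, P2 = 0xEE, P3 = 0x1E

Only C2 changed, to 0x23. In CBC, a change in C_i garbles P_i and flips the same bit in P_{i+1}. Decrypting the received ciphertext:
P1: D(K, 0x6B) = 0x7D; 0x7D ⊕ 0xD2 = 0xAF.
P2: D(K, 0x23) = 0x85; 0x85 ⊕ 0x6B = 0xEE.
P3: D(K, 0xAB) = 0x3D; 0x3D ⊕ 0x23 = 0x1E.
Blocks that differ from the original plaintext: P2, P3.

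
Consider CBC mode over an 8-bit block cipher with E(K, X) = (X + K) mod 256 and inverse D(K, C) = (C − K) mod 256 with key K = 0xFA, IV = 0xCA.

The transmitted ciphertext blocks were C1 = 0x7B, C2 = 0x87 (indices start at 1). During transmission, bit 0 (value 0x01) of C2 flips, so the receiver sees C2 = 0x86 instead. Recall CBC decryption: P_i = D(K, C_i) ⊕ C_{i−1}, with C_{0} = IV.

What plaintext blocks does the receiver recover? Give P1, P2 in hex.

Only C2 changed, to 0x86. In CBC, a change in C_i garbles P_i and flips the same bit in P_{i+1}. Decrypting the received ciphertext:
P1: D(K, 0x7B) = 0x81; 0x81 ⊕ 0xCA = 0x4B.
P2: D(K, 0x86) = 0x8C; 0x8C ⊕ 0x7B = 0xF7.
Blocks that differ from the original plaintext: P2.

P1 = 0x4B, P2 = 0xF7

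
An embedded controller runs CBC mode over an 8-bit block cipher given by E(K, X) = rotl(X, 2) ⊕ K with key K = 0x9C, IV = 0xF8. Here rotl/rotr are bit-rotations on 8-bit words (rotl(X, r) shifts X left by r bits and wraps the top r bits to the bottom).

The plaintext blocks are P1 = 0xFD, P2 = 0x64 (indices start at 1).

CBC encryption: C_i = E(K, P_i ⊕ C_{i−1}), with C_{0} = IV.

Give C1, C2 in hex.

C1 = 0x88, C2 = 0x2F

C1: P1 ⊕ 0xF8 = 0x05; E(K, 0x05) = 0x88.
C2: P2 ⊕ 0x88 = 0xEC; E(K, 0xEC) = 0x2F.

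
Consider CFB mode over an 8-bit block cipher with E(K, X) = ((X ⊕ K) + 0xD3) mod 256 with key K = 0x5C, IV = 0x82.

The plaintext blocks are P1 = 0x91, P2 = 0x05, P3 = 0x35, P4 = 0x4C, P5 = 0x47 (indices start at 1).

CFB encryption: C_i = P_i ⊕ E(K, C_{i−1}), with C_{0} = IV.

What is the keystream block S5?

C1: E(K, 0x82) = 0xB1; 0x91 ⊕ 0xB1 = 0x20.
C2: E(K, 0x20) = 0x4F; 0x05 ⊕ 0x4F = 0x4A.
C3: E(K, 0x4A) = 0xE9; 0x35 ⊕ 0xE9 = 0xDC.
C4: E(K, 0xDC) = 0x53; 0x4C ⊕ 0x53 = 0x1F.
C5: E(K, 0x1F) = 0x16; 0x47 ⊕ 0x16 = 0x51.
So S5 = 0x16.

0x16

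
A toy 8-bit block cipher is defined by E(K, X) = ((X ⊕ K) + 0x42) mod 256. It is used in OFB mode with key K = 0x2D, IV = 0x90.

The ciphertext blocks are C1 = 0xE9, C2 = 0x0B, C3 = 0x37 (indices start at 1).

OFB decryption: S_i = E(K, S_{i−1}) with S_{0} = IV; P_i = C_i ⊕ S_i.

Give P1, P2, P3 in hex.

P1: S = E(K, 0x90) = 0xFF; 0xE9 ⊕ 0xFF = 0x16.
P2: S = E(K, 0xFF) = 0x14; 0x0B ⊕ 0x14 = 0x1F.
P3: S = E(K, 0x14) = 0x7B; 0x37 ⊕ 0x7B = 0x4C.

P1 = 0x16, P2 = 0x1F, P3 = 0x4C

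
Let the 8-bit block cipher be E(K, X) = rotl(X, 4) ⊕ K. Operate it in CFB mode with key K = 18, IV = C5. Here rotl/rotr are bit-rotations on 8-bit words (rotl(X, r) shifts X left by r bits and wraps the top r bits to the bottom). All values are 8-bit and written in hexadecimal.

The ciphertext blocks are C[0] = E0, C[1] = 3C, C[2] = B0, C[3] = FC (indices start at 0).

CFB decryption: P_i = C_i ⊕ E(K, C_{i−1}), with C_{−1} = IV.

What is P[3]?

P[3]: E(K, B0) = 13; FC ⊕ 13 = EF.

P[3] = EF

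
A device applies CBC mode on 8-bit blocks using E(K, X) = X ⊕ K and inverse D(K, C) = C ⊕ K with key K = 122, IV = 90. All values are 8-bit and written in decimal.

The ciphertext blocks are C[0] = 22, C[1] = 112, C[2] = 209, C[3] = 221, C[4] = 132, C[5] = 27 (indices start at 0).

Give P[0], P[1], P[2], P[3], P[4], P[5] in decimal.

CBC decryption: P_i = D(K, C_i) ⊕ C_{i−1}, with C_{−1} = IV.
P[0]: D(K, 22) = 108; 108 ⊕ 90 = 54.
P[1]: D(K, 112) = 10; 10 ⊕ 22 = 28.
P[2]: D(K, 209) = 171; 171 ⊕ 112 = 219.
P[3]: D(K, 221) = 167; 167 ⊕ 209 = 118.
P[4]: D(K, 132) = 254; 254 ⊕ 221 = 35.
P[5]: D(K, 27) = 97; 97 ⊕ 132 = 229.

P[0] = 54, P[1] = 28, P[2] = 219, P[3] = 118, P[4] = 35, P[5] = 229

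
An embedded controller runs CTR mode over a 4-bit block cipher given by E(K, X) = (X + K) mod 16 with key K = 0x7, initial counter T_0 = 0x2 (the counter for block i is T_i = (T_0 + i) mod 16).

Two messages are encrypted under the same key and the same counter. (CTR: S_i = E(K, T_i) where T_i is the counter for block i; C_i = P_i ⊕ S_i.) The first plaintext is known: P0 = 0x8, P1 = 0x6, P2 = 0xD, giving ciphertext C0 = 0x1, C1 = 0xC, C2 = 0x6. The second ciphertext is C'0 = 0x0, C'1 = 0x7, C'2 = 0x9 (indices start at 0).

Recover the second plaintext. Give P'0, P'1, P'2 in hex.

In CTR with a reused counter, both messages share the same keystream S_i, so C_i ⊕ C'_i = P_i ⊕ P'_i and thus P'_i = P_i ⊕ C_i ⊕ C'_i.
P'0: 0x8 ⊕ 0x1 ⊕ 0x0 = 0x9.
P'1: 0x6 ⊕ 0xC ⊕ 0x7 = 0xD.
P'2: 0xD ⊕ 0x6 ⊕ 0x9 = 0x2.

P'0 = 0x9, P'1 = 0xD, P'2 = 0x2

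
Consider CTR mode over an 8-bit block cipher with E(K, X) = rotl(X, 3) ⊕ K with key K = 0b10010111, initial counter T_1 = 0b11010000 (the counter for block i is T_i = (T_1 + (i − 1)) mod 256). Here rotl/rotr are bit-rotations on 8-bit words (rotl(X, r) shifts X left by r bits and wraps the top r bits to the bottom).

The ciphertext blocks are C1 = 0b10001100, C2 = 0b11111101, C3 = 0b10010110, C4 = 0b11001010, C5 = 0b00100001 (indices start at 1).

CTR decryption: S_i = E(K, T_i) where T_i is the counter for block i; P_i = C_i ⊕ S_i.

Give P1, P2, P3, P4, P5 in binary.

P1 = 0b10011101, P2 = 0b11100100, P3 = 0b10010111, P4 = 0b11000011, P5 = 0b00010000

P1: T = 0b11010000, S = E(K, T) = 0b00010001; 0b10001100 ⊕ 0b00010001 = 0b10011101.
P2: T = 0b11010001, S = E(K, T) = 0b00011001; 0b11111101 ⊕ 0b00011001 = 0b11100100.
P3: T = 0b11010010, S = E(K, T) = 0b00000001; 0b10010110 ⊕ 0b00000001 = 0b10010111.
P4: T = 0b11010011, S = E(K, T) = 0b00001001; 0b11001010 ⊕ 0b00001001 = 0b11000011.
P5: T = 0b11010100, S = E(K, T) = 0b00110001; 0b00100001 ⊕ 0b00110001 = 0b00010000.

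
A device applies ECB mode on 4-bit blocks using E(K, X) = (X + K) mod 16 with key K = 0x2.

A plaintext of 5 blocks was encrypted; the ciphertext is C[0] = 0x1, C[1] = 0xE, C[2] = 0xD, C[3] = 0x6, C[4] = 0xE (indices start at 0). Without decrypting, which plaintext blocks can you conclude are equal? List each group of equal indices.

P[1] = P[4]

ECB encrypts each block independently with the same key, so equal ciphertext blocks imply equal plaintext blocks.
C[1] = C[4] = 0xE, so P[1] = P[4].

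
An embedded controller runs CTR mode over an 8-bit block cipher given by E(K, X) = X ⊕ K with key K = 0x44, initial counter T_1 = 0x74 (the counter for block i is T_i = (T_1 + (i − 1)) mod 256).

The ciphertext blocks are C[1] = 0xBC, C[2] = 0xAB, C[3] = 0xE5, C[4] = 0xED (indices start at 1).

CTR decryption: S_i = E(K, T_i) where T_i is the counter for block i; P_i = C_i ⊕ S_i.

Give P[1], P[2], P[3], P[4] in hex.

P[1] = 0x8C, P[2] = 0x9A, P[3] = 0xD7, P[4] = 0xDE

P[1]: T = 0x74, S = E(K, T) = 0x30; 0xBC ⊕ 0x30 = 0x8C.
P[2]: T = 0x75, S = E(K, T) = 0x31; 0xAB ⊕ 0x31 = 0x9A.
P[3]: T = 0x76, S = E(K, T) = 0x32; 0xE5 ⊕ 0x32 = 0xD7.
P[4]: T = 0x77, S = E(K, T) = 0x33; 0xED ⊕ 0x33 = 0xDE.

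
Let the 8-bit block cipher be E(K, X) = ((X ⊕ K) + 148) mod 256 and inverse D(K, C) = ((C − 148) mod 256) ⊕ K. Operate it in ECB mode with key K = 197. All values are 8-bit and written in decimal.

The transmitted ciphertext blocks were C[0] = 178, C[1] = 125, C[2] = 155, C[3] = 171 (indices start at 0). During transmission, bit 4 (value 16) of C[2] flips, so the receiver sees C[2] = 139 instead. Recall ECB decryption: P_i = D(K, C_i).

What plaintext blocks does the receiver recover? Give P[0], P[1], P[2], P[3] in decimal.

Only C[2] changed, to 139. In ECB, a change in C_i affects only P_i. Decrypting the received ciphertext:
P[0]: D(K, 178) = 219.
P[1]: D(K, 125) = 44.
P[2]: D(K, 139) = 50.
P[3]: D(K, 171) = 210.
Blocks that differ from the original plaintext: P[2].

P[0] = 219, P[1] = 44, P[2] = 50, P[3] = 210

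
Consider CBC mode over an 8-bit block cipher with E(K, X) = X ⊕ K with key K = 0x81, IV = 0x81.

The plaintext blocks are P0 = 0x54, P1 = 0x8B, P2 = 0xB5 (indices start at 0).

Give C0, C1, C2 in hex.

CBC encryption: C_i = E(K, P_i ⊕ C_{i−1}), with C_{−1} = IV.
C0: P0 ⊕ 0x81 = 0xD5; E(K, 0xD5) = 0x54.
C1: P1 ⊕ 0x54 = 0xDF; E(K, 0xDF) = 0x5E.
C2: P2 ⊕ 0x5E = 0xEB; E(K, 0xEB) = 0x6A.

C0 = 0x54, C1 = 0x5E, C2 = 0x6A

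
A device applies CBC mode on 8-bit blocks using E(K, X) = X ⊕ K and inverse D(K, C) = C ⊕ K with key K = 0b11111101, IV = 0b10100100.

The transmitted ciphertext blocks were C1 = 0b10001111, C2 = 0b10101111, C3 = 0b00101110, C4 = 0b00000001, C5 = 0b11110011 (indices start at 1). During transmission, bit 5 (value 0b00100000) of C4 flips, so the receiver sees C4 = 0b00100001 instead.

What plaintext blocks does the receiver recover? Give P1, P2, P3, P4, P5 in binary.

CBC decryption: P_i = D(K, C_i) ⊕ C_{i−1}, with C_{0} = IV.
Only C4 changed, to 0b00100001. In CBC, a change in C_i garbles P_i and flips the same bit in P_{i+1}. Decrypting the received ciphertext:
P1: D(K, 0b10001111) = 0b01110010; 0b01110010 ⊕ 0b10100100 = 0b11010110.
P2: D(K, 0b10101111) = 0b01010010; 0b01010010 ⊕ 0b10001111 = 0b11011101.
P3: D(K, 0b00101110) = 0b11010011; 0b11010011 ⊕ 0b10101111 = 0b01111100.
P4: D(K, 0b00100001) = 0b11011100; 0b11011100 ⊕ 0b00101110 = 0b11110010.
P5: D(K, 0b11110011) = 0b00001110; 0b00001110 ⊕ 0b00100001 = 0b00101111.
Blocks that differ from the original plaintext: P4, P5.

P1 = 0b11010110, P2 = 0b11011101, P3 = 0b01111100, P4 = 0b11110010, P5 = 0b00101111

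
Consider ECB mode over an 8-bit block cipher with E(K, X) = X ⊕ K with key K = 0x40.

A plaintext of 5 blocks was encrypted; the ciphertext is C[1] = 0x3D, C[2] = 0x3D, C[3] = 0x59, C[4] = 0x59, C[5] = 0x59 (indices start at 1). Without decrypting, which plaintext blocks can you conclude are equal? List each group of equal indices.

ECB encrypts each block independently with the same key, so equal ciphertext blocks imply equal plaintext blocks.
C[1] = C[2] = 0x3D, so P[1] = P[2].
C[3] = C[4] = C[5] = 0x59, so P[3] = P[4] = P[5].

P[1] = P[2]; P[3] = P[4] = P[5]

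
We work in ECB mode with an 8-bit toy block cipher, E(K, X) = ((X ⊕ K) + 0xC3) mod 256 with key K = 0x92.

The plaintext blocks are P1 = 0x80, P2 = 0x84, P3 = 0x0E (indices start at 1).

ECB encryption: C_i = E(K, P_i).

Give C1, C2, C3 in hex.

C1 = 0xD5, C2 = 0xD9, C3 = 0x5F

C1: E(K, 0x80) = 0xD5.
C2: E(K, 0x84) = 0xD9.
C3: E(K, 0x0E) = 0x5F.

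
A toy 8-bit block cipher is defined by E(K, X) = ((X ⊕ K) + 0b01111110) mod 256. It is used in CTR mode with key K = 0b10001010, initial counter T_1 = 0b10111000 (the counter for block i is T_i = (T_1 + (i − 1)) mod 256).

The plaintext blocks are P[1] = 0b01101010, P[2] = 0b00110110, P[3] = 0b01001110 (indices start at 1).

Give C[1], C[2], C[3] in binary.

C[1] = 0b11011010, C[2] = 0b10000111, C[3] = 0b11100000

CTR encryption: S_i = E(K, T_i) where T_i is the counter for block i; C_i = P_i ⊕ S_i.
C[1]: T = 0b10111000, S = E(K, T) = 0b10110000; 0b01101010 ⊕ 0b10110000 = 0b11011010.
C[2]: T = 0b10111001, S = E(K, T) = 0b10110001; 0b00110110 ⊕ 0b10110001 = 0b10000111.
C[3]: T = 0b10111010, S = E(K, T) = 0b10101110; 0b01001110 ⊕ 0b10101110 = 0b11100000.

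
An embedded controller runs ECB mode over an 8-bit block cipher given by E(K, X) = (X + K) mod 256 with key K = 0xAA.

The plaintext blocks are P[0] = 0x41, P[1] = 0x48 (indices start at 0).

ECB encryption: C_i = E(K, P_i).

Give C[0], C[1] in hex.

C[0]: E(K, 0x41) = 0xEB.
C[1]: E(K, 0x48) = 0xF2.

C[0] = 0xEB, C[1] = 0xF2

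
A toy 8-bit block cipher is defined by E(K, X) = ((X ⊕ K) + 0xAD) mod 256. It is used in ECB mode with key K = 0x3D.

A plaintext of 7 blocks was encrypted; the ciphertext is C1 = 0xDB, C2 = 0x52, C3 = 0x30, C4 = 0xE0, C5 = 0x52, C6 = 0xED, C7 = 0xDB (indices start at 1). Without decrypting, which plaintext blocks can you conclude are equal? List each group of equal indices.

ECB encrypts each block independently with the same key, so equal ciphertext blocks imply equal plaintext blocks.
C1 = C7 = 0xDB, so P1 = P7.
C2 = C5 = 0x52, so P2 = P5.

P1 = P7; P2 = P5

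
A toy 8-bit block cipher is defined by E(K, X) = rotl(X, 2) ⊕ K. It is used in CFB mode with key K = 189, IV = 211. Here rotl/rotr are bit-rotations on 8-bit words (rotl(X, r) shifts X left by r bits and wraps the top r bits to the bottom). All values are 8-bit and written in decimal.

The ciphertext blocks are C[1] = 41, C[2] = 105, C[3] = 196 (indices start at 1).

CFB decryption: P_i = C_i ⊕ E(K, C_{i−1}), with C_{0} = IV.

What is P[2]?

P[2] = 112

P[2]: E(K, 41) = 25; 105 ⊕ 25 = 112.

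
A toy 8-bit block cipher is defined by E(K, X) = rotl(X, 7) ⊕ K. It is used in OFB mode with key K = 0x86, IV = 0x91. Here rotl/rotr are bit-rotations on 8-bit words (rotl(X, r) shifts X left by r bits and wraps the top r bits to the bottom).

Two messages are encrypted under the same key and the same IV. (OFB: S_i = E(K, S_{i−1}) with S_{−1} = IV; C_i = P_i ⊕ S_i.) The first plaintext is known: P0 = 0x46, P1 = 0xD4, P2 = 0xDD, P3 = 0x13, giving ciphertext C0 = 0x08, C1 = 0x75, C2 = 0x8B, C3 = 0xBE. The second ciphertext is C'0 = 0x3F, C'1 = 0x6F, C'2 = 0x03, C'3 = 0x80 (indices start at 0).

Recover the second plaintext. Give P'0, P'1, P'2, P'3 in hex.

In OFB with a reused IV, both messages share the same keystream S_i, so C_i ⊕ C'_i = P_i ⊕ P'_i and thus P'_i = P_i ⊕ C_i ⊕ C'_i.
P'0: 0x46 ⊕ 0x08 ⊕ 0x3F = 0x71.
P'1: 0xD4 ⊕ 0x75 ⊕ 0x6F = 0xCE.
P'2: 0xDD ⊕ 0x8B ⊕ 0x03 = 0x55.
P'3: 0x13 ⊕ 0xBE ⊕ 0x80 = 0x2D.

P'0 = 0x71, P'1 = 0xCE, P'2 = 0x55, P'3 = 0x2D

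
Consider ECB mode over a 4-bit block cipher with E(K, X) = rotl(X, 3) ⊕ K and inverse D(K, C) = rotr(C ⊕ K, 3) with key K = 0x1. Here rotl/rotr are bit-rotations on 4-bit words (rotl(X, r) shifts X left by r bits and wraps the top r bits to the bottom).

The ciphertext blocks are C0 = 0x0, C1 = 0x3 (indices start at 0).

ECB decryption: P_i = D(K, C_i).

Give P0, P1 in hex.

P0: D(K, 0x0) = 0x2.
P1: D(K, 0x3) = 0x4.

P0 = 0x2, P1 = 0x4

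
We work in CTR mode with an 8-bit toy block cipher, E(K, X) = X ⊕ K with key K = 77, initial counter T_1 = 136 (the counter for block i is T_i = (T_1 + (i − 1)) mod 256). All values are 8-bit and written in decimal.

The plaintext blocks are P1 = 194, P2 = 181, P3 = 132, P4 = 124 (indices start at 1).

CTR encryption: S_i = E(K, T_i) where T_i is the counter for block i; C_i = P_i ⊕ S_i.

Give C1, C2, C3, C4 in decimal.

C1 = 7, C2 = 113, C3 = 67, C4 = 186

C1: T = 136, S = E(K, T) = 197; 194 ⊕ 197 = 7.
C2: T = 137, S = E(K, T) = 196; 181 ⊕ 196 = 113.
C3: T = 138, S = E(K, T) = 199; 132 ⊕ 199 = 67.
C4: T = 139, S = E(K, T) = 198; 124 ⊕ 198 = 186.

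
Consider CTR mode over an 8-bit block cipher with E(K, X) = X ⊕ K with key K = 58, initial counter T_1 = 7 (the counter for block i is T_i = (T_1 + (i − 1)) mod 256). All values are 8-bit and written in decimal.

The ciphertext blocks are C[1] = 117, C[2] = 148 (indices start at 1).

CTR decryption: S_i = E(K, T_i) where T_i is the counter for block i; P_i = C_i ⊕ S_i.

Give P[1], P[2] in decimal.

P[1]: T = 7, S = E(K, T) = 61; 117 ⊕ 61 = 72.
P[2]: T = 8, S = E(K, T) = 50; 148 ⊕ 50 = 166.

P[1] = 72, P[2] = 166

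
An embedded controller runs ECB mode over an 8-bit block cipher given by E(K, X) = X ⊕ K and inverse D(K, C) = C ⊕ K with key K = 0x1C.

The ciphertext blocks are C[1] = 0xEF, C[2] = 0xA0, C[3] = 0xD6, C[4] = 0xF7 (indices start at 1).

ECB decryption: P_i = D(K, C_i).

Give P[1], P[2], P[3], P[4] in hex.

P[1]: D(K, 0xEF) = 0xF3.
P[2]: D(K, 0xA0) = 0xBC.
P[3]: D(K, 0xD6) = 0xCA.
P[4]: D(K, 0xF7) = 0xEB.

P[1] = 0xF3, P[2] = 0xBC, P[3] = 0xCA, P[4] = 0xEB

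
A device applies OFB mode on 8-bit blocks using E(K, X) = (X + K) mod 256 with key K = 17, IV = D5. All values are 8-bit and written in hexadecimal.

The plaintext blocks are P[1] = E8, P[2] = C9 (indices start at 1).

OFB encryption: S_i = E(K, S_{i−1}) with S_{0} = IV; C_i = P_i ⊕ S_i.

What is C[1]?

C[1]: S = E(K, D5) = EC; E8 ⊕ EC = 04.

C[1] = 04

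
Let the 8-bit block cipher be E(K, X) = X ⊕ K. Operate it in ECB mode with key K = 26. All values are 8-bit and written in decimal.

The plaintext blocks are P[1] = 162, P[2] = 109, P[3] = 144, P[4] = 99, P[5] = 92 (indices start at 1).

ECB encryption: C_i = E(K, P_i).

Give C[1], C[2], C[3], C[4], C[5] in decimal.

C[1] = 184, C[2] = 119, C[3] = 138, C[4] = 121, C[5] = 70

C[1]: E(K, 162) = 184.
C[2]: E(K, 109) = 119.
C[3]: E(K, 144) = 138.
C[4]: E(K, 99) = 121.
C[5]: E(K, 92) = 70.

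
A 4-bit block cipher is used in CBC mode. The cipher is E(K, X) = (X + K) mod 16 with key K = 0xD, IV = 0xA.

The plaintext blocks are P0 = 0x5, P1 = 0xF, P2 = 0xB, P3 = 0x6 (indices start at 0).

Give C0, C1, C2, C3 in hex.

CBC encryption: C_i = E(K, P_i ⊕ C_{i−1}), with C_{−1} = IV.
C0: P0 ⊕ 0xA = 0xF; E(K, 0xF) = 0xC.
C1: P1 ⊕ 0xC = 0x3; E(K, 0x3) = 0x0.
C2: P2 ⊕ 0x0 = 0xB; E(K, 0xB) = 0x8.
C3: P3 ⊕ 0x8 = 0xE; E(K, 0xE) = 0xB.

C0 = 0xC, C1 = 0x0, C2 = 0x8, C3 = 0xB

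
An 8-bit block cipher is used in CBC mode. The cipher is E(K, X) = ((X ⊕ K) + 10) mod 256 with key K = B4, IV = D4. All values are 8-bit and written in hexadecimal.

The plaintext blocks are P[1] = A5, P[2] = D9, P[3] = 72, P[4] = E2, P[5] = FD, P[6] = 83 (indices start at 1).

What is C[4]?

C[4] = 58

CBC encryption: C_i = E(K, P_i ⊕ C_{i−1}), with C_{0} = IV.
C[1]: P[1] ⊕ D4 = 71; E(K, 71) = D5.
C[2]: P[2] ⊕ D5 = 0C; E(K, 0C) = C8.
C[3]: P[3] ⊕ C8 = BA; E(K, BA) = 1E.
C[4]: P[4] ⊕ 1E = FC; E(K, FC) = 58.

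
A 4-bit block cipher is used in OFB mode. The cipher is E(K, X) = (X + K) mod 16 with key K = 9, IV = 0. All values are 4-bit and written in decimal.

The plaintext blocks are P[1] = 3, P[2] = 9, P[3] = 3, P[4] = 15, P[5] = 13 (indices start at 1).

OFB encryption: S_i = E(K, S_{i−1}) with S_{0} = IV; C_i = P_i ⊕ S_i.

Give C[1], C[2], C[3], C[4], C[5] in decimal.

C[1] = 10, C[2] = 11, C[3] = 8, C[4] = 11, C[5] = 0

C[1]: S = E(K, 0) = 9; 3 ⊕ 9 = 10.
C[2]: S = E(K, 9) = 2; 9 ⊕ 2 = 11.
C[3]: S = E(K, 2) = 11; 3 ⊕ 11 = 8.
C[4]: S = E(K, 11) = 4; 15 ⊕ 4 = 11.
C[5]: S = E(K, 4) = 13; 13 ⊕ 13 = 0.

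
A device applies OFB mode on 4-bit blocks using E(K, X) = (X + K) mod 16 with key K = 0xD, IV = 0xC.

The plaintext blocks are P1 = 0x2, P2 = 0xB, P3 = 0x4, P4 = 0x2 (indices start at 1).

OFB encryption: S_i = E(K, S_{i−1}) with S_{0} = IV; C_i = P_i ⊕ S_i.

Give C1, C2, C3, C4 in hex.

C1 = 0xB, C2 = 0xD, C3 = 0x7, C4 = 0x2

C1: S = E(K, 0xC) = 0x9; 0x2 ⊕ 0x9 = 0xB.
C2: S = E(K, 0x9) = 0x6; 0xB ⊕ 0x6 = 0xD.
C3: S = E(K, 0x6) = 0x3; 0x4 ⊕ 0x3 = 0x7.
C4: S = E(K, 0x3) = 0x0; 0x2 ⊕ 0x0 = 0x2.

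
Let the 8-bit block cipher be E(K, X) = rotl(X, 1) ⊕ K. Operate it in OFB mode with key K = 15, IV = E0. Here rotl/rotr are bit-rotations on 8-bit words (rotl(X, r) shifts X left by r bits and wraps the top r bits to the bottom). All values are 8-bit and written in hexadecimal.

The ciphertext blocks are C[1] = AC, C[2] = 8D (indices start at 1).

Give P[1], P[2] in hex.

P[1] = 78, P[2] = 31

OFB decryption: S_i = E(K, S_{i−1}) with S_{0} = IV; P_i = C_i ⊕ S_i.
P[1]: S = E(K, E0) = D4; AC ⊕ D4 = 78.
P[2]: S = E(K, D4) = BC; 8D ⊕ BC = 31.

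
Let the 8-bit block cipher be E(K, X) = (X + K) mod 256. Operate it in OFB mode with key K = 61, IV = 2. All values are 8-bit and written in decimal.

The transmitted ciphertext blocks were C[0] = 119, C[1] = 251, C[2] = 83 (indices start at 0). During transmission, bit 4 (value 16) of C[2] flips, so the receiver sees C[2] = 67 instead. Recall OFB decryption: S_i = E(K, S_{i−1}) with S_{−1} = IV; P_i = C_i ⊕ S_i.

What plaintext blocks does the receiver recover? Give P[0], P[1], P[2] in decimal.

P[0] = 72, P[1] = 135, P[2] = 250

Only C[2] changed, to 67. In OFB, a change in C_i flips the same bit in P_i only; the keystream is unaffected. Decrypting the received ciphertext:
P[0]: S = E(K, 2) = 63; 119 ⊕ 63 = 72.
P[1]: S = E(K, 63) = 124; 251 ⊕ 124 = 135.
P[2]: S = E(K, 124) = 185; 67 ⊕ 185 = 250.
Blocks that differ from the original plaintext: P[2].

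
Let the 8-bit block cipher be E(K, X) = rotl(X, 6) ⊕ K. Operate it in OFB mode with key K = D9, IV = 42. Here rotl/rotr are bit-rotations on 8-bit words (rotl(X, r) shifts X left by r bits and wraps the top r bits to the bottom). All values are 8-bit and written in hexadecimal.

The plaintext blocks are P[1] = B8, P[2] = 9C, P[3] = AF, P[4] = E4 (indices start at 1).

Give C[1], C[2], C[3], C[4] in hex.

OFB encryption: S_i = E(K, S_{i−1}) with S_{0} = IV; C_i = P_i ⊕ S_i.
C[1]: S = E(K, 42) = 49; B8 ⊕ 49 = F1.
C[2]: S = E(K, 49) = 8B; 9C ⊕ 8B = 17.
C[3]: S = E(K, 8B) = 3B; AF ⊕ 3B = 94.
C[4]: S = E(K, 3B) = 17; E4 ⊕ 17 = F3.

C[1] = F1, C[2] = 17, C[3] = 94, C[4] = F3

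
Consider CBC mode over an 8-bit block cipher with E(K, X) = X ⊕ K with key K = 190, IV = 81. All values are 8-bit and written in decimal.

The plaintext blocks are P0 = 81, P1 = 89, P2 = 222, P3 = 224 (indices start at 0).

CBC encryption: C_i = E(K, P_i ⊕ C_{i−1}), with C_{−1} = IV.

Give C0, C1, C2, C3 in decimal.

C0 = 190, C1 = 89, C2 = 57, C3 = 103

C0: P0 ⊕ 81 = 0; E(K, 0) = 190.
C1: P1 ⊕ 190 = 231; E(K, 231) = 89.
C2: P2 ⊕ 89 = 135; E(K, 135) = 57.
C3: P3 ⊕ 57 = 217; E(K, 217) = 103.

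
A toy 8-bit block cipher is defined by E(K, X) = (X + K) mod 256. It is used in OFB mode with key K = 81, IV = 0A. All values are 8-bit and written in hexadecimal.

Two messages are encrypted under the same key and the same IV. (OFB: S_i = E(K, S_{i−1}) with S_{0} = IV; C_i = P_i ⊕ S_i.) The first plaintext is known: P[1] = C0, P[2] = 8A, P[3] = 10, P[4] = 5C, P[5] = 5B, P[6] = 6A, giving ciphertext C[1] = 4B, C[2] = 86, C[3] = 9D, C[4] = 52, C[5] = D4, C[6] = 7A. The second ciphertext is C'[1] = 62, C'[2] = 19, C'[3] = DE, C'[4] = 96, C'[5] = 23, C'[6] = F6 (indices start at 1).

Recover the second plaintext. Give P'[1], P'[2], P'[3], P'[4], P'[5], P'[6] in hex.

P'[1] = E9, P'[2] = 15, P'[3] = 53, P'[4] = 98, P'[5] = AC, P'[6] = E6

In OFB with a reused IV, both messages share the same keystream S_i, so C_i ⊕ C'_i = P_i ⊕ P'_i and thus P'_i = P_i ⊕ C_i ⊕ C'_i.
P'[1]: C0 ⊕ 4B ⊕ 62 = E9.
P'[2]: 8A ⊕ 86 ⊕ 19 = 15.
P'[3]: 10 ⊕ 9D ⊕ DE = 53.
P'[4]: 5C ⊕ 52 ⊕ 96 = 98.
P'[5]: 5B ⊕ D4 ⊕ 23 = AC.
P'[6]: 6A ⊕ 7A ⊕ F6 = E6.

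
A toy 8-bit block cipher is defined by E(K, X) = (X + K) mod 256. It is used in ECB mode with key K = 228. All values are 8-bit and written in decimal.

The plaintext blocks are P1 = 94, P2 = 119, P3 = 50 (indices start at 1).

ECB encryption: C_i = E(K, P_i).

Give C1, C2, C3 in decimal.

C1 = 66, C2 = 91, C3 = 22

C1: E(K, 94) = 66.
C2: E(K, 119) = 91.
C3: E(K, 50) = 22.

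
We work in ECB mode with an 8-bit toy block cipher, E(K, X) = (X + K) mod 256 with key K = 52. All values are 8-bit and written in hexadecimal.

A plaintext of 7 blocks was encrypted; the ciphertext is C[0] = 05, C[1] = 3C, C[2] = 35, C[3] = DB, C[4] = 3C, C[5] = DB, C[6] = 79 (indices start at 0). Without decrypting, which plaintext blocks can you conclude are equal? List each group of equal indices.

P[1] = P[4]; P[3] = P[5]

ECB encrypts each block independently with the same key, so equal ciphertext blocks imply equal plaintext blocks.
C[1] = C[4] = 3C, so P[1] = P[4].
C[3] = C[5] = DB, so P[3] = P[5].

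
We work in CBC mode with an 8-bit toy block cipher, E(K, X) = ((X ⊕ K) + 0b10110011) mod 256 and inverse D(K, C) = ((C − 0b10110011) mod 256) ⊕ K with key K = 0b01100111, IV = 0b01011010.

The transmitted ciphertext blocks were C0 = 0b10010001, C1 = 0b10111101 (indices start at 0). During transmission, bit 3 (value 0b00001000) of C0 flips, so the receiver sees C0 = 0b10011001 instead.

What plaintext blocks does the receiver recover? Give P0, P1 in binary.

P0 = 0b11011011, P1 = 0b11110100

CBC decryption: P_i = D(K, C_i) ⊕ C_{i−1}, with C_{−1} = IV.
Only C0 changed, to 0b10011001. In CBC, a change in C_i garbles P_i and flips the same bit in P_{i+1}. Decrypting the received ciphertext:
P0: D(K, 0b10011001) = 0b10000001; 0b10000001 ⊕ 0b01011010 = 0b11011011.
P1: D(K, 0b10111101) = 0b01101101; 0b01101101 ⊕ 0b10011001 = 0b11110100.
Blocks that differ from the original plaintext: P0, P1.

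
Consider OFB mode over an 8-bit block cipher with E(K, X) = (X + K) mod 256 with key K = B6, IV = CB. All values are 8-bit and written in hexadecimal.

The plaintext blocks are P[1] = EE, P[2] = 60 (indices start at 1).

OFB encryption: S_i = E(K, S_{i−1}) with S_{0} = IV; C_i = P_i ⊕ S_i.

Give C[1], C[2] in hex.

C[1]: S = E(K, CB) = 81; EE ⊕ 81 = 6F.
C[2]: S = E(K, 81) = 37; 60 ⊕ 37 = 57.

C[1] = 6F, C[2] = 57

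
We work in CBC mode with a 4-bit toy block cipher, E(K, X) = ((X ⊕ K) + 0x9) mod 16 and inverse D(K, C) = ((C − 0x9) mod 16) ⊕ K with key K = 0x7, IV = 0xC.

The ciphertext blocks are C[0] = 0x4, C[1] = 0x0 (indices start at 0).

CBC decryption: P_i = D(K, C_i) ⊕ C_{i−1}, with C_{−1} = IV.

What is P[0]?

P[0] = 0x0

P[0]: D(K, 0x4) = 0xC; 0xC ⊕ 0xC = 0x0.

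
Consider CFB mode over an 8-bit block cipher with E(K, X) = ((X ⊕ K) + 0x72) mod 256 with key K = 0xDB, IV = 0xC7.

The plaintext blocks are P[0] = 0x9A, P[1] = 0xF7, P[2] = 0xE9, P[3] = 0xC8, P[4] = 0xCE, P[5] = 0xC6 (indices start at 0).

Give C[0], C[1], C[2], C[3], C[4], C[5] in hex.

C[0] = 0x14, C[1] = 0xB6, C[2] = 0x36, C[3] = 0x97, C[4] = 0x70, C[5] = 0xDB

CFB encryption: C_i = P_i ⊕ E(K, C_{i−1}), with C_{−1} = IV.
C[0]: E(K, 0xC7) = 0x8E; 0x9A ⊕ 0x8E = 0x14.
C[1]: E(K, 0x14) = 0x41; 0xF7 ⊕ 0x41 = 0xB6.
C[2]: E(K, 0xB6) = 0xDF; 0xE9 ⊕ 0xDF = 0x36.
C[3]: E(K, 0x36) = 0x5F; 0xC8 ⊕ 0x5F = 0x97.
C[4]: E(K, 0x97) = 0xBE; 0xCE ⊕ 0xBE = 0x70.
C[5]: E(K, 0x70) = 0x1D; 0xC6 ⊕ 0x1D = 0xDB.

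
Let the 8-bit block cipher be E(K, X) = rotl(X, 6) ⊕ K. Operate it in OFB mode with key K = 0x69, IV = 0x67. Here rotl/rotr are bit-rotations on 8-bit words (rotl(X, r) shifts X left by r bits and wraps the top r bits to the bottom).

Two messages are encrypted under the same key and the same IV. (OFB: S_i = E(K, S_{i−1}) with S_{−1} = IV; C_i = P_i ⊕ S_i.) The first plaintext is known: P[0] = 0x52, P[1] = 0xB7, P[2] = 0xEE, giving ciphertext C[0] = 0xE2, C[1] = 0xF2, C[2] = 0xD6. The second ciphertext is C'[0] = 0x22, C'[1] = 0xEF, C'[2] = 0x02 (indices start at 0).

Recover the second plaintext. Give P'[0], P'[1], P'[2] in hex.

P'[0] = 0x92, P'[1] = 0xAA, P'[2] = 0x3A

In OFB with a reused IV, both messages share the same keystream S_i, so C_i ⊕ C'_i = P_i ⊕ P'_i and thus P'_i = P_i ⊕ C_i ⊕ C'_i.
P'[0]: 0x52 ⊕ 0xE2 ⊕ 0x22 = 0x92.
P'[1]: 0xB7 ⊕ 0xF2 ⊕ 0xEF = 0xAA.
P'[2]: 0xEE ⊕ 0xD6 ⊕ 0x02 = 0x3A.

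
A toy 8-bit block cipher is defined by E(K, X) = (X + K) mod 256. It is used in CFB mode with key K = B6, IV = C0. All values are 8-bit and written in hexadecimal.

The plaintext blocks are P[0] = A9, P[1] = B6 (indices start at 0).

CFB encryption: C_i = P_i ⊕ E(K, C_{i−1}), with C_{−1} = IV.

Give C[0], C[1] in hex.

C[0]: E(K, C0) = 76; A9 ⊕ 76 = DF.
C[1]: E(K, DF) = 95; B6 ⊕ 95 = 23.

C[0] = DF, C[1] = 23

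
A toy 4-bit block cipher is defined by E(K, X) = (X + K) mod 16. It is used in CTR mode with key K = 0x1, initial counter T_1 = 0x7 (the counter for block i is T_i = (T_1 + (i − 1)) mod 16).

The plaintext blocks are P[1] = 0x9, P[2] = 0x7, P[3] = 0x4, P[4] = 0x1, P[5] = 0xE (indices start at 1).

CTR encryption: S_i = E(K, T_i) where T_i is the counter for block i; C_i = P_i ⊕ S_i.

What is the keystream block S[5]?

0xC

C[1]: T = 0x7, S = E(K, T) = 0x8; 0x9 ⊕ 0x8 = 0x1.
C[2]: T = 0x8, S = E(K, T) = 0x9; 0x7 ⊕ 0x9 = 0xE.
C[3]: T = 0x9, S = E(K, T) = 0xA; 0x4 ⊕ 0xA = 0xE.
C[4]: T = 0xA, S = E(K, T) = 0xB; 0x1 ⊕ 0xB = 0xA.
C[5]: T = 0xB, S = E(K, T) = 0xC; 0xE ⊕ 0xC = 0x2.
So S[5] = 0xC.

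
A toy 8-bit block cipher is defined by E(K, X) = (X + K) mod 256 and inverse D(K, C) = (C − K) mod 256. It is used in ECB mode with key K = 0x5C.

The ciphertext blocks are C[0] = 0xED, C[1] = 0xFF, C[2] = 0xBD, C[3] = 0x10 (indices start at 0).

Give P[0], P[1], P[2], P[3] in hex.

P[0] = 0x91, P[1] = 0xA3, P[2] = 0x61, P[3] = 0xB4

ECB decryption: P_i = D(K, C_i).
P[0]: D(K, 0xED) = 0x91.
P[1]: D(K, 0xFF) = 0xA3.
P[2]: D(K, 0xBD) = 0x61.
P[3]: D(K, 0x10) = 0xB4.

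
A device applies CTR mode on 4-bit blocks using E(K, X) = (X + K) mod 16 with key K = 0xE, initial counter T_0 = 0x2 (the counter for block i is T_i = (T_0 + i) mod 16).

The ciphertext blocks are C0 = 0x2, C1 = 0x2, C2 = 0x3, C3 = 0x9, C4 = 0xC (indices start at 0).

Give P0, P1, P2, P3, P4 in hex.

CTR decryption: S_i = E(K, T_i) where T_i is the counter for block i; P_i = C_i ⊕ S_i.
P0: T = 0x2, S = E(K, T) = 0x0; 0x2 ⊕ 0x0 = 0x2.
P1: T = 0x3, S = E(K, T) = 0x1; 0x2 ⊕ 0x1 = 0x3.
P2: T = 0x4, S = E(K, T) = 0x2; 0x3 ⊕ 0x2 = 0x1.
P3: T = 0x5, S = E(K, T) = 0x3; 0x9 ⊕ 0x3 = 0xA.
P4: T = 0x6, S = E(K, T) = 0x4; 0xC ⊕ 0x4 = 0x8.

P0 = 0x2, P1 = 0x3, P2 = 0x1, P3 = 0xA, P4 = 0x8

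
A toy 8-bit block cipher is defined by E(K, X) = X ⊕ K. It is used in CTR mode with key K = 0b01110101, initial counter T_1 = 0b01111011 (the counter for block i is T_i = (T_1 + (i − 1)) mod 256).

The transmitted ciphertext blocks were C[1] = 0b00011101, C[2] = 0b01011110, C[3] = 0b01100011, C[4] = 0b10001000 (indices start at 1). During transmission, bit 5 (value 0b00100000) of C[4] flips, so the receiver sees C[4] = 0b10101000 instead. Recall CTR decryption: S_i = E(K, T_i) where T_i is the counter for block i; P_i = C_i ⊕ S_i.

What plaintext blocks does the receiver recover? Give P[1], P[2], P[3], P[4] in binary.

P[1] = 0b00010011, P[2] = 0b01010111, P[3] = 0b01101011, P[4] = 0b10100011

Only C[4] changed, to 0b10101000. In CTR, a change in C_i flips the same bit in P_i only; the keystream is unaffected. Decrypting the received ciphertext:
P[1]: T = 0b01111011, S = E(K, T) = 0b00001110; 0b00011101 ⊕ 0b00001110 = 0b00010011.
P[2]: T = 0b01111100, S = E(K, T) = 0b00001001; 0b01011110 ⊕ 0b00001001 = 0b01010111.
P[3]: T = 0b01111101, S = E(K, T) = 0b00001000; 0b01100011 ⊕ 0b00001000 = 0b01101011.
P[4]: T = 0b01111110, S = E(K, T) = 0b00001011; 0b10101000 ⊕ 0b00001011 = 0b10100011.
Blocks that differ from the original plaintext: P[4].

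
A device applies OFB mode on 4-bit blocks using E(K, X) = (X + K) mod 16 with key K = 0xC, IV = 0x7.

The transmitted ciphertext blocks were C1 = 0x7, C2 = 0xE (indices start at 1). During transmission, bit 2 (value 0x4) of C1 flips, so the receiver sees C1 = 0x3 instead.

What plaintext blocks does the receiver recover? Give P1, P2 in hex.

OFB decryption: S_i = E(K, S_{i−1}) with S_{0} = IV; P_i = C_i ⊕ S_i.
Only C1 changed, to 0x3. In OFB, a change in C_i flips the same bit in P_i only; the keystream is unaffected. Decrypting the received ciphertext:
P1: S = E(K, 0x7) = 0x3; 0x3 ⊕ 0x3 = 0x0.
P2: S = E(K, 0x3) = 0xF; 0xE ⊕ 0xF = 0x1.
Blocks that differ from the original plaintext: P1.

P1 = 0x0, P2 = 0x1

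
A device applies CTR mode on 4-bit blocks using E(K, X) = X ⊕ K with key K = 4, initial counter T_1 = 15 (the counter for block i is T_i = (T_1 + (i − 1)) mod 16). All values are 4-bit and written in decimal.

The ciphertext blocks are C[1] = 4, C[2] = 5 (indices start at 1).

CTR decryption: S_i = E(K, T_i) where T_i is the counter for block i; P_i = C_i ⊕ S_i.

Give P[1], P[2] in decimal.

P[1]: T = 15, S = E(K, T) = 11; 4 ⊕ 11 = 15.
P[2]: T = 0, S = E(K, T) = 4; 5 ⊕ 4 = 1.

P[1] = 15, P[2] = 1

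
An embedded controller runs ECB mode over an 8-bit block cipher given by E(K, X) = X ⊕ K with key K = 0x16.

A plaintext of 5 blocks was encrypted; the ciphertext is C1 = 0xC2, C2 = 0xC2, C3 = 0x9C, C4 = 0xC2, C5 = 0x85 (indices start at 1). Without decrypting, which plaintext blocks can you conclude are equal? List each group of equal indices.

P1 = P2 = P4

ECB encrypts each block independently with the same key, so equal ciphertext blocks imply equal plaintext blocks.
C1 = C2 = C4 = 0xC2, so P1 = P2 = P4.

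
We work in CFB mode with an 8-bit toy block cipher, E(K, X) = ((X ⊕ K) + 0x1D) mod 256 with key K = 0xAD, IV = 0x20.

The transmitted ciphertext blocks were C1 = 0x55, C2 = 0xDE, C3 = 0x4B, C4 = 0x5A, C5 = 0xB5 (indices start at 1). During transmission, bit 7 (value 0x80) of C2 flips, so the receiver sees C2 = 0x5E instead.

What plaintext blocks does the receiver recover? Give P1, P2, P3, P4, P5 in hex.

CFB decryption: P_i = C_i ⊕ E(K, C_{i−1}), with C_{0} = IV.
Only C2 changed, to 0x5E. In CFB, a change in C_i flips the same bit in P_i and garbles P_{i+1}. Decrypting the received ciphertext:
P1: E(K, 0x20) = 0xAA; 0x55 ⊕ 0xAA = 0xFF.
P2: E(K, 0x55) = 0x15; 0x5E ⊕ 0x15 = 0x4B.
P3: E(K, 0x5E) = 0x10; 0x4B ⊕ 0x10 = 0x5B.
P4: E(K, 0x4B) = 0x03; 0x5A ⊕ 0x03 = 0x59.
P5: E(K, 0x5A) = 0x14; 0xB5 ⊕ 0x14 = 0xA1.
Blocks that differ from the original plaintext: P2, P3.

P1 = 0xFF, P2 = 0x4B, P3 = 0x5B, P4 = 0x59, P5 = 0xA1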